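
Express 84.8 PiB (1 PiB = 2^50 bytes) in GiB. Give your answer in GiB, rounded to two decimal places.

88,919,244.80 GiB

84.8 PiB = 84.8 × 2^50 bytes = 95,476,312,100,254,515.2 bytes
1 GiB = 1,073,741,824 bytes
95,476,312,100,254,515.2 / 1,073,741,824 = 88,919,244.80 GiB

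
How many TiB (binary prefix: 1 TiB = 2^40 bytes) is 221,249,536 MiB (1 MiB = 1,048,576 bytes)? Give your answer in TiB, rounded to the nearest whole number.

211 TiB

221,249,536 MiB = 221,249,536 × 2^20 bytes = 231,996,953,460,736 bytes
1 TiB = 2^40 bytes = 1,099,511,627,776 bytes
231,996,953,460,736 / 1,099,511,627,776 = 211 TiB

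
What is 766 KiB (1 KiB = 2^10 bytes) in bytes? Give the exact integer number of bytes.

766 × 1,024 = 784,384 bytes

784,384 bytes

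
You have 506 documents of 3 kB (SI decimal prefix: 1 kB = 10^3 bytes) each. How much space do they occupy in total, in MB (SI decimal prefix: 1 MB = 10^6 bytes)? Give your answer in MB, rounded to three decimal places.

Total = 506 × 3 kB = 1518 kB
= 1518 × 1,000 bytes = 1,518,000 bytes
1 MB = 1,000,000 bytes
1,518,000 / 1,000,000 = 1.518 MB

1.518 MB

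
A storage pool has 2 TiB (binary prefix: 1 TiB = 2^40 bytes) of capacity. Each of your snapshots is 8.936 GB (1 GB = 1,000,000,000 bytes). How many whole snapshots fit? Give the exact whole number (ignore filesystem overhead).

246

Capacity: 2 TiB = 2,199,023,255,552 bytes
Per item: 8.936 GB = 8,936,000,000 bytes
⌊2,199,023,255,552 / 8,936,000,000⌋ = 246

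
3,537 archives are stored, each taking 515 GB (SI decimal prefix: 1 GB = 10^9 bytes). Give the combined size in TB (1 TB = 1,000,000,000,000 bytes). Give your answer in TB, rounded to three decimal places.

Total = 3,537 × 515 GB = 1,821,555 GB
= 1,821,555 × 1,000,000,000 bytes = 1,821,555,000,000,000 bytes
1 TB = 1,000,000,000,000 bytes
1,821,555,000,000,000 / 1,000,000,000,000 = 1,821.555 TB

1,821.555 TB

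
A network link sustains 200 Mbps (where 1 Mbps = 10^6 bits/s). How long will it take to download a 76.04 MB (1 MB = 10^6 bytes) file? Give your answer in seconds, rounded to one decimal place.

76.04 MB = 76,040,000 bytes = 608,320,000 bits
200 Mbps = 200,000,000 bits/s
time = 608,320,000 / 200,000,000 = 3.0 s

3.0 seconds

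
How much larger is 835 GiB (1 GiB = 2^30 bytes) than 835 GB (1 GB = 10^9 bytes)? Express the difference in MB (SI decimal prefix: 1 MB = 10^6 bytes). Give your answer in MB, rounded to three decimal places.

61,574.423 MB

835 GiB = 835 × 1,073,741,824 = 896,574,423,040 bytes
835 GB = 835 × 1,000,000,000 = 835,000,000,000 bytes
difference = 61,574,423,040 bytes
61,574,423,040 / 1,000,000 = 61,574.423 MB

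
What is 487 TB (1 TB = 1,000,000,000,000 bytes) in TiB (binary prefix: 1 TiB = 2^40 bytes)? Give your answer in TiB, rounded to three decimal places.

442.924 TiB

487 TB × 1,000,000,000,000 bytes/TB = 487,000,000,000,000 bytes
1 TiB = 2^40 bytes = 1,099,511,627,776 bytes
487,000,000,000,000 / 1,099,511,627,776 = 442.924 TiB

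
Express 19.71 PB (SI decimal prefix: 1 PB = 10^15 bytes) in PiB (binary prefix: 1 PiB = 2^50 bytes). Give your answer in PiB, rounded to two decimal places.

17.51 PiB

19.71 PB × 1,000,000,000,000,000 bytes/PB = 19,710,000,000,000,000 bytes
1 PiB = 2^50 bytes = 1,125,899,906,842,624 bytes
19,710,000,000,000,000 / 1,125,899,906,842,624 = 17.51 PiB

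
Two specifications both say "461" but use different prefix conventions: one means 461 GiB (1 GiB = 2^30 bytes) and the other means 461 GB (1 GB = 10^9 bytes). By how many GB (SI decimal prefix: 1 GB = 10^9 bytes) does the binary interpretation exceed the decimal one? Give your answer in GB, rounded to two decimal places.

33.99 GB

461 GiB = 461 × 1,073,741,824 = 494,994,980,864 bytes
461 GB = 461 × 1,000,000,000 = 461,000,000,000 bytes
difference = 33,994,980,864 bytes
33,994,980,864 / 1,000,000,000 = 33.99 GB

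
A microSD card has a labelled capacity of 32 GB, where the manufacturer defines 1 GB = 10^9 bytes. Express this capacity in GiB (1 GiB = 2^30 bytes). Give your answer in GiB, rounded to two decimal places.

32 GB × 1,000,000,000 bytes/GB = 32,000,000,000 bytes
1 GiB = 2^30 bytes = 1,073,741,824 bytes
32,000,000,000 / 1,073,741,824 = 29.80 GiB

29.80 GiB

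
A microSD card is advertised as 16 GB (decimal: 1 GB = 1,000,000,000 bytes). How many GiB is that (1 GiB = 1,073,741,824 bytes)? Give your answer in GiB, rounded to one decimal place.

14.9 GiB

16 GB × 1,000,000,000 bytes/GB = 16,000,000,000 bytes
1 GiB = 1,073,741,824 bytes
16,000,000,000 / 1,073,741,824 = 14.9 GiB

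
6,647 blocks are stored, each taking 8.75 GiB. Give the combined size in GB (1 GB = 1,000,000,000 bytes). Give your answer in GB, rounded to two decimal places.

Total = 6,647 × 8.75 GiB = 58161.25 GiB
= 58161.25 × 1,073,741,824 bytes = 62,450,166,661,120 bytes
1 GB = 1,000,000,000 bytes
62,450,166,661,120 / 1,000,000,000 = 62,450.17 GB

62,450.17 GB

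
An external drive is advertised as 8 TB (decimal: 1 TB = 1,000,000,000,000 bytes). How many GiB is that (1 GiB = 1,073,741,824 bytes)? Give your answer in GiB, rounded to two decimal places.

8 TB = 8 × 10^12 bytes = 8,000,000,000,000 bytes
1 GiB = 1,073,741,824 bytes
8,000,000,000,000 / 1,073,741,824 = 7,450.58 GiB

7,450.58 GiB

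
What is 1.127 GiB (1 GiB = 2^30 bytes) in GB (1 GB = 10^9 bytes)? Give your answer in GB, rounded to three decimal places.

1.210 GB

1.127 GiB = 1.127 × 2^30 bytes = 1,210,107,035.648 bytes
1 GB = 1,000,000,000 bytes
1,210,107,035.648 / 1,000,000,000 = 1.210 GB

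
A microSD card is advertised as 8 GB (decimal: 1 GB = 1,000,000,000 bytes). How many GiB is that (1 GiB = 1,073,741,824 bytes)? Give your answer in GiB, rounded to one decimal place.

7.5 GiB

8 GB × 1,000,000,000 bytes/GB = 8,000,000,000 bytes
1 GiB = 1,073,741,824 bytes
8,000,000,000 / 1,073,741,824 = 7.5 GiB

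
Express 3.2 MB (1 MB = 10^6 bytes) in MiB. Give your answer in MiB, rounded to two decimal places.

3.2 MB = 3.2 × 10^6 bytes = 3,200,000 bytes
1 MiB = 2^20 bytes = 1,048,576 bytes
3,200,000 / 1,048,576 = 3.05 MiB

3.05 MiB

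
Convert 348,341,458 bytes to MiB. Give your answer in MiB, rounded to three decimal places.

348,341,458 bytes given.
1 MiB = 1,048,576 bytes
348,341,458 / 1,048,576 = 332.204 MiB

332.204 MiB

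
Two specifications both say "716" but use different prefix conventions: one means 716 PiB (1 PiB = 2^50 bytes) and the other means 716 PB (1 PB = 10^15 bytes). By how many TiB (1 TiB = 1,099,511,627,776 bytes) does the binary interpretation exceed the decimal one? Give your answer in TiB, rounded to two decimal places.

716 PiB = 716 × 1,125,899,906,842,624 = 806,144,333,299,318,784 bytes
716 PB = 716 × 1,000,000,000,000,000 = 716,000,000,000,000,000 bytes
difference = 90,144,333,299,318,784 bytes
90,144,333,299,318,784 / 1,099,511,627,776 = 81,985.79 TiB

81,985.79 TiB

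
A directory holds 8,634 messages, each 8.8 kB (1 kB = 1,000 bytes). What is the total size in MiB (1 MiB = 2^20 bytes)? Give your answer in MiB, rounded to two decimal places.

Total = 8,634 × 8.8 kB = 75979.2 kB
= 75979.2 × 1,000 bytes = 75,979,200 bytes
1 MiB = 1,048,576 bytes
75,979,200 / 1,048,576 = 72.46 MiB

72.46 MiB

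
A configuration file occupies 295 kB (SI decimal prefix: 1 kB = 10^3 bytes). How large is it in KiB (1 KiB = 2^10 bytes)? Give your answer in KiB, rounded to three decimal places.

288.086 KiB

295 kB = 295 × 10^3 bytes = 295,000 bytes
1 KiB = 1,024 bytes
295,000 / 1,024 = 288.086 KiB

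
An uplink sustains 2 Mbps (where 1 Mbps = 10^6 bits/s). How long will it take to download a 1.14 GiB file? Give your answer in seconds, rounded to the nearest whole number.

4,896 seconds

1.14 GiB = 1,224,065,679.36 bytes = 9,792,525,434.88 bits
2 Mbps = 2,000,000 bits/s
time = 9,792,525,434.88 / 2,000,000 = 4,896 s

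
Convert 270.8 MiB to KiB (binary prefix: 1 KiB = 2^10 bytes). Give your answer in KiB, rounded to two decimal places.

270.8 MiB × 1,048,576 bytes/MiB = 283,954,380.8 bytes
1 KiB = 2^10 bytes = 1,024 bytes
283,954,380.8 / 1,024 = 277,299.20 KiB

277,299.20 KiB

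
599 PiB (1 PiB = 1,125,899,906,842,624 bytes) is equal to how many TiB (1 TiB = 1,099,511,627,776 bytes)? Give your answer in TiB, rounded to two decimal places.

613,376.00 TiB

599 PiB = 599 × 2^50 bytes = 674,414,044,198,731,776 bytes
1 TiB = 1,099,511,627,776 bytes
674,414,044,198,731,776 / 1,099,511,627,776 = 613,376.00 TiB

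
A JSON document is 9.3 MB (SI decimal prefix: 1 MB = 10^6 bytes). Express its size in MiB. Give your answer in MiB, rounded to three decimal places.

8.869 MiB

9.3 MB = 9.3 × 10^6 bytes = 9,300,000 bytes
1 MiB = 2^20 bytes = 1,048,576 bytes
9,300,000 / 1,048,576 = 8.869 MiB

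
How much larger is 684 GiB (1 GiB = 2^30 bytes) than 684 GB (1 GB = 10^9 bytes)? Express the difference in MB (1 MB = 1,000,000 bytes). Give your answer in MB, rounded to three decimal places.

684 GiB = 684 × 1,073,741,824 = 734,439,407,616 bytes
684 GB = 684 × 1,000,000,000 = 684,000,000,000 bytes
difference = 50,439,407,616 bytes
50,439,407,616 / 1,000,000 = 50,439.408 MB

50,439.408 MB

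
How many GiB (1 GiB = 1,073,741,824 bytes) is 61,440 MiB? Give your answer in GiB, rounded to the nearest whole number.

60 GiB

61,440 MiB = 61,440 × 2^20 bytes = 64,424,509,440 bytes
1 GiB = 1,073,741,824 bytes
64,424,509,440 / 1,073,741,824 = 60 GiB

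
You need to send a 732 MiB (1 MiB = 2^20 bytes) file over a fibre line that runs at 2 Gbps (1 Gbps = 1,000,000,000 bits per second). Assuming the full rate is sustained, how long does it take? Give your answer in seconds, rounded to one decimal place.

3.1 seconds

732 MiB = 767,557,632 bytes = 6,140,461,056 bits
2 Gbps = 2,000,000,000 bits/s
time = 6,140,461,056 / 2,000,000,000 = 3.1 s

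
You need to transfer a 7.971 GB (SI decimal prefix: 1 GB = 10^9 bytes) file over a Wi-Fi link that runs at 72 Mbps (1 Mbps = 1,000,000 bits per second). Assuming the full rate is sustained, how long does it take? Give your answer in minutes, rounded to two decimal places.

14.76 minutes

7.971 GB = 7,971,000,000 bytes = 63,768,000,000 bits
72 Mbps = 72,000,000 bits/s
time = 63,768,000,000 / 72,000,000 = 885.667 s
885.667 s / 60 = 14.76 minutes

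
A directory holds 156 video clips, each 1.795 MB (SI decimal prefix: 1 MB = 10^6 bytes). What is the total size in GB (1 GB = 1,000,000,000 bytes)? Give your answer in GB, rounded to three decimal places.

0.280 GB

Total = 156 × 1.795 MB = 280.02 MB
= 280.02 × 1,000,000 bytes = 280,020,000 bytes
1 GB = 1,000,000,000 bytes
280,020,000 / 1,000,000,000 = 0.280 GB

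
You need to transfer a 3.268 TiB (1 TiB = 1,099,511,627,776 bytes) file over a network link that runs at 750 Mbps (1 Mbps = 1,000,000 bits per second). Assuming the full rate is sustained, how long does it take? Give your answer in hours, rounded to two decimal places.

10.65 hours

3.268 TiB = 3,593,203,999,571.968 bytes = 28,745,631,996,575.744 bits
750 Mbps = 750,000,000 bits/s
time = 28,745,631,996,575.744 / 750,000,000 = 38,327.5093 s
38,327.5093 s / 3600 = 10.65 hours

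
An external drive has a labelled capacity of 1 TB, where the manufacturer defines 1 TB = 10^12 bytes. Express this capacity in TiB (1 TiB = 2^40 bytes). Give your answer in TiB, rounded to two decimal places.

0.91 TiB

1 TB × 1,000,000,000,000 bytes/TB = 1,000,000,000,000 bytes
1 TiB = 1,099,511,627,776 bytes
1,000,000,000,000 / 1,099,511,627,776 = 0.91 TiB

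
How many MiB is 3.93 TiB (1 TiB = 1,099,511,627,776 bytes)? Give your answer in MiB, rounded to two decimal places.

3.93 TiB × 1,099,511,627,776 bytes/TiB = 4,321,080,697,159.68 bytes
1 MiB = 1,048,576 bytes
4,321,080,697,159.68 / 1,048,576 = 4,120,903.68 MiB

4,120,903.68 MiB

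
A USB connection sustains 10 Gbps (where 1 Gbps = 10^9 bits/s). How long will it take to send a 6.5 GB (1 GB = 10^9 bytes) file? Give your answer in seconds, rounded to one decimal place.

6.5 GB = 6,500,000,000 bytes = 52,000,000,000 bits
10 Gbps = 10,000,000,000 bits/s
time = 52,000,000,000 / 10,000,000,000 = 5.2 s

5.2 seconds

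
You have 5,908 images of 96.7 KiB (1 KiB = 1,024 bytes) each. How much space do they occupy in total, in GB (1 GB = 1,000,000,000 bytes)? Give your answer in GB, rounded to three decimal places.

Total = 5,908 × 96.7 KiB = 571303.6 KiB
= 571303.6 × 1,024 bytes = 585,014,886.4 bytes
1 GB = 1,000,000,000 bytes
585,014,886.4 / 1,000,000,000 = 0.585 GB

0.585 GB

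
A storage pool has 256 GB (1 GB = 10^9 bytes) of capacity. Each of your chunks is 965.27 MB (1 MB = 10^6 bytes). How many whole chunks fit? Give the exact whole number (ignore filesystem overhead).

Capacity: 256 GB = 256,000,000,000 bytes
Per item: 965.27 MB = 965,270,000 bytes
⌊256,000,000,000 / 965,270,000⌋ = 265

265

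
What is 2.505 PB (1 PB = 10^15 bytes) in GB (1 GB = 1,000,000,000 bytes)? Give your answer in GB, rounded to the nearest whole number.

2,505,000 GB

2.505 PB × 1,000,000,000,000,000 bytes/PB = 2,505,000,000,000,000 bytes
1 GB = 1,000,000,000 bytes
2,505,000,000,000,000 / 1,000,000,000 = 2,505,000 GB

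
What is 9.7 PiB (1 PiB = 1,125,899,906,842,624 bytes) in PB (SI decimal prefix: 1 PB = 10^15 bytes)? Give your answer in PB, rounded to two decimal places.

9.7 PiB × 1,125,899,906,842,624 bytes/PiB = 10,921,229,096,373,452.8 bytes
1 PB = 10^15 bytes = 1,000,000,000,000,000 bytes
10,921,229,096,373,452.8 / 1,000,000,000,000,000 = 10.92 PB

10.92 PB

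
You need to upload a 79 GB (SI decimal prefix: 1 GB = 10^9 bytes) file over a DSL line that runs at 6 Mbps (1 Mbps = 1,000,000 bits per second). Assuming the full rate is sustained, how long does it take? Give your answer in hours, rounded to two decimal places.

79 GB = 79,000,000,000 bytes = 632,000,000,000 bits
6 Mbps = 6,000,000 bits/s
time = 632,000,000,000 / 6,000,000 = 105,333.3333 s
105,333.3333 s / 3600 = 29.26 hours

29.26 hours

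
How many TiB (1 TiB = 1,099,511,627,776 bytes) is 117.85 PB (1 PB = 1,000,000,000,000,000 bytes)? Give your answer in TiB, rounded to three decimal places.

117.85 PB × 1,000,000,000,000,000 bytes/PB = 117,850,000,000,000,000 bytes
1 TiB = 2^40 bytes = 1,099,511,627,776 bytes
117,850,000,000,000,000 / 1,099,511,627,776 = 107,183.951 TiB

107,183.951 TiB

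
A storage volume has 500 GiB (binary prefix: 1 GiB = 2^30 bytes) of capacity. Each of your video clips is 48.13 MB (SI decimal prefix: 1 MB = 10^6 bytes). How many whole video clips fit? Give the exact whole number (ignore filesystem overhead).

Capacity: 500 GiB = 536,870,912,000 bytes
Per item: 48.13 MB = 48,130,000 bytes
⌊536,870,912,000 / 48,130,000⌋ = 11,154

11,154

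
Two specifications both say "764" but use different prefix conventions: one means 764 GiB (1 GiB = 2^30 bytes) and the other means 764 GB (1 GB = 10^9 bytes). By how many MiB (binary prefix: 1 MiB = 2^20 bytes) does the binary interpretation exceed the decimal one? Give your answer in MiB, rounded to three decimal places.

53,728.822 MiB

764 GiB = 764 × 1,073,741,824 = 820,338,753,536 bytes
764 GB = 764 × 1,000,000,000 = 764,000,000,000 bytes
difference = 56,338,753,536 bytes
56,338,753,536 / 1,048,576 = 53,728.822 MiB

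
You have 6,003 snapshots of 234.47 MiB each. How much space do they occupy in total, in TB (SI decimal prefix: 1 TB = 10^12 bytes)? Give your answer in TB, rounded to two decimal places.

Total = 6,003 × 234.47 MiB = 1407523.41 MiB
= 1407523.41 × 1,048,576 bytes = 1,475,895,267,164.16 bytes
1 TB = 1,000,000,000,000 bytes
1,475,895,267,164.16 / 1,000,000,000,000 = 1.48 TB

1.48 TB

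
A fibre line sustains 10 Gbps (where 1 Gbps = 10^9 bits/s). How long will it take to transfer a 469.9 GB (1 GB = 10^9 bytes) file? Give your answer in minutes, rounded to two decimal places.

6.27 minutes

469.9 GB = 469,900,000,000 bytes = 3,759,200,000,000 bits
10 Gbps = 10,000,000,000 bits/s
time = 3,759,200,000,000 / 10,000,000,000 = 375.920 s
375.920 s / 60 = 6.27 minutes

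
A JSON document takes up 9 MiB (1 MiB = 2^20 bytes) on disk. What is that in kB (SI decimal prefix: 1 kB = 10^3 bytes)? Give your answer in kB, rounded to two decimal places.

9 MiB = 9 × 2^20 bytes = 9,437,184 bytes
1 kB = 1,000 bytes
9,437,184 / 1,000 = 9,437.18 kB

9,437.18 kB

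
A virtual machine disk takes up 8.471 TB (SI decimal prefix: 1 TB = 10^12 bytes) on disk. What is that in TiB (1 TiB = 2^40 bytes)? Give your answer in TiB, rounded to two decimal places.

7.70 TiB

8.471 TB × 1,000,000,000,000 bytes/TB = 8,471,000,000,000 bytes
1 TiB = 2^40 bytes = 1,099,511,627,776 bytes
8,471,000,000,000 / 1,099,511,627,776 = 7.70 TiB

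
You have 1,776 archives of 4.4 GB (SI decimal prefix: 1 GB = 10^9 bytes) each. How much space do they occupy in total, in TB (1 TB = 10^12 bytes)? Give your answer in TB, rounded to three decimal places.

Total = 1,776 × 4.4 GB = 7814.4 GB
= 7814.4 × 1,000,000,000 bytes = 7,814,400,000,000 bytes
1 TB = 1,000,000,000,000 bytes
7,814,400,000,000 / 1,000,000,000,000 = 7.814 TB

7.814 TB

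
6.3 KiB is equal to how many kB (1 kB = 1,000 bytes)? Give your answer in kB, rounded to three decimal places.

6.451 kB

6.3 KiB = 6.3 × 2^10 bytes = 6,451.2 bytes
1 kB = 10^3 bytes = 1,000 bytes
6,451.2 / 1,000 = 6.451 kB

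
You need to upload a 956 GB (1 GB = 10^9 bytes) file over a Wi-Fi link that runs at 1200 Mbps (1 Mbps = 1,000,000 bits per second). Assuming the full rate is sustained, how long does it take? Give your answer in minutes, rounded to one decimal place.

106.2 minutes

956 GB = 956,000,000,000 bytes = 7,648,000,000,000 bits
1200 Mbps = 1,200,000,000 bits/s
time = 7,648,000,000,000 / 1,200,000,000 = 6,373.33 s
6,373.33 s / 60 = 106.2 minutes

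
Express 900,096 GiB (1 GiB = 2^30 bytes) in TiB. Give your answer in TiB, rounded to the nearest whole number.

900,096 GiB = 900,096 × 2^30 bytes = 966,470,720,815,104 bytes
1 TiB = 2^40 bytes = 1,099,511,627,776 bytes
966,470,720,815,104 / 1,099,511,627,776 = 879 TiB

879 TiB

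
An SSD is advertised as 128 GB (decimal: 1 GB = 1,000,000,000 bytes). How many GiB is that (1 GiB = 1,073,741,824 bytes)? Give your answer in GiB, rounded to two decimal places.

119.21 GiB

128 GB = 128 × 10^9 bytes = 128,000,000,000 bytes
1 GiB = 2^30 bytes = 1,073,741,824 bytes
128,000,000,000 / 1,073,741,824 = 119.21 GiB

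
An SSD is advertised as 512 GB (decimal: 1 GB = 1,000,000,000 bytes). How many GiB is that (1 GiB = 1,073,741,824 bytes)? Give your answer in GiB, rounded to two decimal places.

512 GB × 1,000,000,000 bytes/GB = 512,000,000,000 bytes
1 GiB = 1,073,741,824 bytes
512,000,000,000 / 1,073,741,824 = 476.84 GiB

476.84 GiB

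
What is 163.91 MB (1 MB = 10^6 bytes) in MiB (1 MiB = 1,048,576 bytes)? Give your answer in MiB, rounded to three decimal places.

163.91 MB = 163.91 × 10^6 bytes = 163,910,000 bytes
1 MiB = 2^20 bytes = 1,048,576 bytes
163,910,000 / 1,048,576 = 156.317 MiB

156.317 MiB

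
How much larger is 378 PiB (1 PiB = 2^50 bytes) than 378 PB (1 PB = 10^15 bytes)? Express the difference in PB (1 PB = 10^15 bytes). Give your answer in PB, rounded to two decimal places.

47.59 PB

378 PiB = 378 × 1,125,899,906,842,624 = 425,590,164,786,511,872 bytes
378 PB = 378 × 1,000,000,000,000,000 = 378,000,000,000,000,000 bytes
difference = 47,590,164,786,511,872 bytes
47,590,164,786,511,872 / 1,000,000,000,000,000 = 47.59 PB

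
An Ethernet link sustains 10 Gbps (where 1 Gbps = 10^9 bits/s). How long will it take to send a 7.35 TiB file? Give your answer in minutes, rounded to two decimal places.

107.75 minutes

7.35 TiB = 8,081,410,464,153.6 bytes = 64,651,283,713,228.8 bits
10 Gbps = 10,000,000,000 bits/s
time = 64,651,283,713,228.8 / 10,000,000,000 = 6,465.128 s
6,465.128 s / 60 = 107.75 minutes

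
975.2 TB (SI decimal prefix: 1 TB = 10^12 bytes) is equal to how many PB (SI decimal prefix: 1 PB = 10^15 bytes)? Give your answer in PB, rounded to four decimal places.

0.9752 PB

975.2 TB × 1,000,000,000,000 bytes/TB = 975,200,000,000,000 bytes
1 PB = 1,000,000,000,000,000 bytes
975,200,000,000,000 / 1,000,000,000,000,000 = 0.9752 PB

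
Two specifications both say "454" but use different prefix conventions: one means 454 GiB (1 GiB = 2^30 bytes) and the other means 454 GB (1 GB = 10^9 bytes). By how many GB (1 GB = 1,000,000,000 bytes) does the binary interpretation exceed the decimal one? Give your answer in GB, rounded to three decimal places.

454 GiB = 454 × 1,073,741,824 = 487,478,788,096 bytes
454 GB = 454 × 1,000,000,000 = 454,000,000,000 bytes
difference = 33,478,788,096 bytes
33,478,788,096 / 1,000,000,000 = 33.479 GB

33.479 GB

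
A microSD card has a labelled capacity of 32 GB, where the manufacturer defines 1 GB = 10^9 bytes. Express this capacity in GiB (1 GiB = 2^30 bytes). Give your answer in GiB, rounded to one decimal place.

29.8 GiB

32 GB × 1,000,000,000 bytes/GB = 32,000,000,000 bytes
1 GiB = 1,073,741,824 bytes
32,000,000,000 / 1,073,741,824 = 29.8 GiB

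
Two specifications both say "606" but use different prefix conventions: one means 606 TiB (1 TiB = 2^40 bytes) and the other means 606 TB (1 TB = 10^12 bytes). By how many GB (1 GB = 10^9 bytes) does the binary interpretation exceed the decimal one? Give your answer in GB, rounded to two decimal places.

60,304.05 GB

606 TiB = 606 × 1,099,511,627,776 = 666,304,046,432,256 bytes
606 TB = 606 × 1,000,000,000,000 = 606,000,000,000,000 bytes
difference = 60,304,046,432,256 bytes
60,304,046,432,256 / 1,000,000,000 = 60,304.05 GB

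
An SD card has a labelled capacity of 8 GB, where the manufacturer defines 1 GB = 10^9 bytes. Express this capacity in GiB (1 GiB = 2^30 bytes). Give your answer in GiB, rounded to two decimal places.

8 GB × 1,000,000,000 bytes/GB = 8,000,000,000 bytes
1 GiB = 1,073,741,824 bytes
8,000,000,000 / 1,073,741,824 = 7.45 GiB

7.45 GiB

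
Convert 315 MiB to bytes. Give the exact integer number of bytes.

315 × 1,048,576 = 330,301,440 bytes  (1 MiB = 2^20 bytes)

330,301,440 bytes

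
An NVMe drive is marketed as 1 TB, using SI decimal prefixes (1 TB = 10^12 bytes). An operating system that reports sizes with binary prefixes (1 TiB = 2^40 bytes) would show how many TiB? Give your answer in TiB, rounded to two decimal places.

0.91 TiB

1 TB × 1,000,000,000,000 bytes/TB = 1,000,000,000,000 bytes
1 TiB = 2^40 bytes = 1,099,511,627,776 bytes
1,000,000,000,000 / 1,099,511,627,776 = 0.91 TiB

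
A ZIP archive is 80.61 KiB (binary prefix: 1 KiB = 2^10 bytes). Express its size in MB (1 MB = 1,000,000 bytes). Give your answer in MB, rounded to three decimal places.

80.61 KiB × 1,024 bytes/KiB = 82,544.64 bytes
1 MB = 1,000,000 bytes
82,544.64 / 1,000,000 = 0.083 MB

0.083 MB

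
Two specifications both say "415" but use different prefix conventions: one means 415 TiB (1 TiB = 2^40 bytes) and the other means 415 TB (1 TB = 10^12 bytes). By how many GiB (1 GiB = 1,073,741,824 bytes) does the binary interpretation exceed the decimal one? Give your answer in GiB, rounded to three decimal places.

415 TiB = 415 × 1,099,511,627,776 = 456,297,325,527,040 bytes
415 TB = 415 × 1,000,000,000,000 = 415,000,000,000,000 bytes
difference = 41,297,325,527,040 bytes
41,297,325,527,040 / 1,073,741,824 = 38,461.132 GiB

38,461.132 GiB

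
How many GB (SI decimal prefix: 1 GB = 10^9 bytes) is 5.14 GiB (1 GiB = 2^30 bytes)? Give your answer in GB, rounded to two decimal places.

5.52 GB

5.14 GiB × 1,073,741,824 bytes/GiB = 5,519,032,975.36 bytes
1 GB = 1,000,000,000 bytes
5,519,032,975.36 / 1,000,000,000 = 5.52 GB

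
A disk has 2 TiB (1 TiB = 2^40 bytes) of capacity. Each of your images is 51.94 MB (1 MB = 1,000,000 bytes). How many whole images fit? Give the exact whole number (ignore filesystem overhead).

42,337

Capacity: 2 TiB = 2,199,023,255,552 bytes
Per item: 51.94 MB = 51,940,000 bytes
⌊2,199,023,255,552 / 51,940,000⌋ = 42,337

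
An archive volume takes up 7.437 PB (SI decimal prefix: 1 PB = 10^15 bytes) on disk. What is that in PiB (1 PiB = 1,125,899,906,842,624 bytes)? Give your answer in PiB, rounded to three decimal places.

6.605 PiB

7.437 PB = 7.437 × 10^15 bytes = 7,437,000,000,000,000 bytes
1 PiB = 1,125,899,906,842,624 bytes
7,437,000,000,000,000 / 1,125,899,906,842,624 = 6.605 PiB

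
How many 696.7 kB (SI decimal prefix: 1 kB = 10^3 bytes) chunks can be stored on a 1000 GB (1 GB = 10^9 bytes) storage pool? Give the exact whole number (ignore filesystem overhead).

1,435,338

Capacity: 1000 GB = 1,000,000,000,000 bytes
Per item: 696.7 kB = 696,700 bytes
⌊1,000,000,000,000 / 696,700⌋ = 1,435,338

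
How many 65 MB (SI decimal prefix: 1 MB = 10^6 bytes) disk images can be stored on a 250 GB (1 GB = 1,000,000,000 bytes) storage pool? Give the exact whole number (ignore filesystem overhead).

Capacity: 250 GB = 250,000,000,000 bytes
Per item: 65 MB = 65,000,000 bytes
⌊250,000,000,000 / 65,000,000⌋ = 3,846

3,846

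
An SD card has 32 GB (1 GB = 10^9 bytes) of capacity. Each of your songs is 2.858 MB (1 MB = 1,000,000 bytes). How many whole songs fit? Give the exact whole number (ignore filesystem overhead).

Capacity: 32 GB = 32,000,000,000 bytes
Per item: 2.858 MB = 2,858,000 bytes
⌊32,000,000,000 / 2,858,000⌋ = 11,196

11,196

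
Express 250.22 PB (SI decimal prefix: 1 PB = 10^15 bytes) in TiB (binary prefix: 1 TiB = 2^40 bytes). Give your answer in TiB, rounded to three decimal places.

227,573.764 TiB

250.22 PB = 250.22 × 10^15 bytes = 250,220,000,000,000,000 bytes
1 TiB = 2^40 bytes = 1,099,511,627,776 bytes
250,220,000,000,000,000 / 1,099,511,627,776 = 227,573.764 TiB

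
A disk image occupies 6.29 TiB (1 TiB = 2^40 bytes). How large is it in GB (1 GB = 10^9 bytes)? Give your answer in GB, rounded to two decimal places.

6.29 TiB = 6.29 × 2^40 bytes = 6,915,928,138,711.04 bytes
1 GB = 10^9 bytes = 1,000,000,000 bytes
6,915,928,138,711.04 / 1,000,000,000 = 6,915.93 GB

6,915.93 GB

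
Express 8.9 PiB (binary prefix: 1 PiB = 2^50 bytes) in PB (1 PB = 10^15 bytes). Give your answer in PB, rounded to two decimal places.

8.9 PiB = 8.9 × 2^50 bytes = 10,020,509,170,899,353.6 bytes
1 PB = 1,000,000,000,000,000 bytes
10,020,509,170,899,353.6 / 1,000,000,000,000,000 = 10.02 PB

10.02 PB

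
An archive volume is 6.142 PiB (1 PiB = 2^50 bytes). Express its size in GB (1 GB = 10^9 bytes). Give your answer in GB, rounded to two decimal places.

6.142 PiB = 6.142 × 2^50 bytes = 6,915,277,227,827,396.608 bytes
1 GB = 10^9 bytes = 1,000,000,000 bytes
6,915,277,227,827,396.608 / 1,000,000,000 = 6,915,277.23 GB

6,915,277.23 GB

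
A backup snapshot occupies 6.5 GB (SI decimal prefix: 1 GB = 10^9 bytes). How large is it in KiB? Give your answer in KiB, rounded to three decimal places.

6.5 GB = 6.5 × 10^9 bytes = 6,500,000,000 bytes
1 KiB = 1,024 bytes
6,500,000,000 / 1,024 = 6,347,656.250 KiB

6,347,656.250 KiB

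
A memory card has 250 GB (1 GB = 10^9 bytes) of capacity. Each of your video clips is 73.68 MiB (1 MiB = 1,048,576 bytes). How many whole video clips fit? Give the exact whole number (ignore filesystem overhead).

Capacity: 250 GB = 250,000,000,000 bytes
Per item: 73.68 MiB = 77,259,079.68 bytes
⌊250,000,000,000 / 77,259,079.68⌋ = 3,235

3,235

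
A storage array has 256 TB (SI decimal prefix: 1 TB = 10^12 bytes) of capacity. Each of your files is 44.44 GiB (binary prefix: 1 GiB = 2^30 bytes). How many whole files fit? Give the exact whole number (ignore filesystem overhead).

Capacity: 256 TB = 256,000,000,000,000 bytes
Per item: 44.44 GiB = 47,717,086,658.56 bytes
⌊256,000,000,000,000 / 47,717,086,658.56⌋ = 5,364

5,364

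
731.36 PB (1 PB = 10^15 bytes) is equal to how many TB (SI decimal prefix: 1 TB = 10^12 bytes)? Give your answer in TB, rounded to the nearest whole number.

731,360 TB

731.36 PB = 731.36 × 10^15 bytes = 731,360,000,000,000,000 bytes
1 TB = 1,000,000,000,000 bytes
731,360,000,000,000,000 / 1,000,000,000,000 = 731,360 TB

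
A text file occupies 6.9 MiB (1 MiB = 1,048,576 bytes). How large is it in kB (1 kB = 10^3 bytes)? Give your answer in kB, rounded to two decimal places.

7,235.17 kB

6.9 MiB × 1,048,576 bytes/MiB = 7,235,174.4 bytes
1 kB = 1,000 bytes
7,235,174.4 / 1,000 = 7,235.17 kB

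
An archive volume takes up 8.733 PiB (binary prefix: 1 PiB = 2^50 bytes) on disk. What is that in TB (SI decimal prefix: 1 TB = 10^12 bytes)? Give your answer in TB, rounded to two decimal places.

9,832.48 TB

8.733 PiB = 8.733 × 2^50 bytes = 9,832,483,886,456,635.392 bytes
1 TB = 1,000,000,000,000 bytes
9,832,483,886,456,635.392 / 1,000,000,000,000 = 9,832.48 TB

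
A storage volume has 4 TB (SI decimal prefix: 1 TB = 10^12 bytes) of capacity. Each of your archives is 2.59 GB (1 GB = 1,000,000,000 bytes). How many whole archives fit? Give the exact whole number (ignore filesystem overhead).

1,544

Capacity: 4 TB = 4,000,000,000,000 bytes
Per item: 2.59 GB = 2,590,000,000 bytes
⌊4,000,000,000,000 / 2,590,000,000⌋ = 1,544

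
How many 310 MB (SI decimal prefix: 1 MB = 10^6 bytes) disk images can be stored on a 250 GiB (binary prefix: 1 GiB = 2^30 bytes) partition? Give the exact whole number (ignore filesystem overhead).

Capacity: 250 GiB = 268,435,456,000 bytes
Per item: 310 MB = 310,000,000 bytes
⌊268,435,456,000 / 310,000,000⌋ = 865

865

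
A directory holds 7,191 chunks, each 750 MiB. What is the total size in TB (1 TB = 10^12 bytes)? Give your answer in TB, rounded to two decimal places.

5.66 TB

Total = 7,191 × 750 MiB = 5,393,250 MiB
= 5,393,250 × 1,048,576 bytes = 5,655,232,512,000 bytes
1 TB = 1,000,000,000,000 bytes
5,655,232,512,000 / 1,000,000,000,000 = 5.66 TB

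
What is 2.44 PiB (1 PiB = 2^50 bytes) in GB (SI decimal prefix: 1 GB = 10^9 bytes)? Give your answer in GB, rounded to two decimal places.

2.44 PiB = 2.44 × 2^50 bytes = 2,747,195,772,696,002.56 bytes
1 GB = 1,000,000,000 bytes
2,747,195,772,696,002.56 / 1,000,000,000 = 2,747,195.77 GB

2,747,195.77 GB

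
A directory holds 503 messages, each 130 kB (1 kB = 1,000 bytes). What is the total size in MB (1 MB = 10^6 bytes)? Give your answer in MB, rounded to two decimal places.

Total = 503 × 130 kB = 65,390 kB
= 65,390 × 1,000 bytes = 65,390,000 bytes
1 MB = 1,000,000 bytes
65,390,000 / 1,000,000 = 65.39 MB

65.39 MB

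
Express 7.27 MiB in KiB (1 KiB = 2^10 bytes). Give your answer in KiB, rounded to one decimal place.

7.27 MiB = 7.27 × 2^20 bytes = 7,623,147.52 bytes
1 KiB = 2^10 bytes = 1,024 bytes
7,623,147.52 / 1,024 = 7,444.5 KiB

7,444.5 KiB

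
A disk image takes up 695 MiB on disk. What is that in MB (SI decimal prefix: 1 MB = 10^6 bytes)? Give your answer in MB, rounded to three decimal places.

695 MiB = 695 × 2^20 bytes = 728,760,320 bytes
1 MB = 1,000,000 bytes
728,760,320 / 1,000,000 = 728.760 MB

728.760 MB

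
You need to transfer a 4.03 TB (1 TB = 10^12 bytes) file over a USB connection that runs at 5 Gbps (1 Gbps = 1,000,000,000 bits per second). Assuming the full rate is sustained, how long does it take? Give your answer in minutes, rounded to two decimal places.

4.03 TB = 4,030,000,000,000 bytes = 32,240,000,000,000 bits
5 Gbps = 5,000,000,000 bits/s
time = 32,240,000,000,000 / 5,000,000,000 = 6,448.000 s
6,448.000 s / 60 = 107.47 minutes

107.47 minutes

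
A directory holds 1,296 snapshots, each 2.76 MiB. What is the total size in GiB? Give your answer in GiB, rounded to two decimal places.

3.49 GiB

Total = 1,296 × 2.76 MiB = 3576.96 MiB
= 3576.96 × 1,048,576 bytes = 3,750,714,408.96 bytes
1 GiB = 1,073,741,824 bytes
3,750,714,408.96 / 1,073,741,824 = 3.49 GiB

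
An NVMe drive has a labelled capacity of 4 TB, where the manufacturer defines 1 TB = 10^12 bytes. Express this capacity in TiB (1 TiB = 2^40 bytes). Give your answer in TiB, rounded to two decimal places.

4 TB × 1,000,000,000,000 bytes/TB = 4,000,000,000,000 bytes
1 TiB = 1,099,511,627,776 bytes
4,000,000,000,000 / 1,099,511,627,776 = 3.64 TiB

3.64 TiB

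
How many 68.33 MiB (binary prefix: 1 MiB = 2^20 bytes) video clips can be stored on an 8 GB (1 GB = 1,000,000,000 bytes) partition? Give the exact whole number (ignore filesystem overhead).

111

Capacity: 8 GB = 8,000,000,000 bytes
Per item: 68.33 MiB = 71,649,198.08 bytes
⌊8,000,000,000 / 71,649,198.08⌋ = 111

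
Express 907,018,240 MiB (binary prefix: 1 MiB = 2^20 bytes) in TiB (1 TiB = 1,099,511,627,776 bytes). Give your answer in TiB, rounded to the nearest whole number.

907,018,240 MiB = 907,018,240 × 2^20 bytes = 951,077,558,026,240 bytes
1 TiB = 1,099,511,627,776 bytes
951,077,558,026,240 / 1,099,511,627,776 = 865 TiB

865 TiB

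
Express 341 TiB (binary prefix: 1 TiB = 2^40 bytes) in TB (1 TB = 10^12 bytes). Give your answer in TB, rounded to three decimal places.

341 TiB = 341 × 2^40 bytes = 374,933,465,071,616 bytes
1 TB = 1,000,000,000,000 bytes
374,933,465,071,616 / 1,000,000,000,000 = 374.933 TB

374.933 TB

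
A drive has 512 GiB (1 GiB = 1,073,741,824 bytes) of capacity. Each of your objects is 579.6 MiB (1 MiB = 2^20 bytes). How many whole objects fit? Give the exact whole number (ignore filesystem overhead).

904

Capacity: 512 GiB = 549,755,813,888 bytes
Per item: 579.6 MiB = 607,754,649.6 bytes
⌊549,755,813,888 / 607,754,649.6⌋ = 904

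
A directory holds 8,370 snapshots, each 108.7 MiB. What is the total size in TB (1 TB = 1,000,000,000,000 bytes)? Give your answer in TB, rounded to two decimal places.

Total = 8,370 × 108.7 MiB = 909,819 MiB
= 909,819 × 1,048,576 bytes = 954,014,367,744 bytes
1 TB = 1,000,000,000,000 bytes
954,014,367,744 / 1,000,000,000,000 = 0.95 TB

0.95 TB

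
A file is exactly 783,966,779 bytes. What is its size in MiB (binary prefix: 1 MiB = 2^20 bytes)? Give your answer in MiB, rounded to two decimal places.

747.65 MiB

783,966,779 bytes given.
1 MiB = 2^20 bytes = 1,048,576 bytes
783,966,779 / 1,048,576 = 747.65 MiB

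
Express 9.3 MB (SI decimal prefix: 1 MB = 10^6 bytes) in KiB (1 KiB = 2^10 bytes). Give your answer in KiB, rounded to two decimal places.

9,082.03 KiB

9.3 MB = 9.3 × 10^6 bytes = 9,300,000 bytes
1 KiB = 1,024 bytes
9,300,000 / 1,024 = 9,082.03 KiB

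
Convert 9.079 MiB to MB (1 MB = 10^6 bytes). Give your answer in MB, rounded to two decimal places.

9.079 MiB = 9.079 × 2^20 bytes = 9,520,021.504 bytes
1 MB = 1,000,000 bytes
9,520,021.504 / 1,000,000 = 9.52 MB

9.52 MB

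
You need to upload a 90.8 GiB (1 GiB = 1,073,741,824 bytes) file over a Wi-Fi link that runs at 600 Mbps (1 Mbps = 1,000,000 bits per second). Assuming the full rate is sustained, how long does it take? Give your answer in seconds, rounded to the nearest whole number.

90.8 GiB = 97,495,757,619.2 bytes = 779,966,060,953.6 bits
600 Mbps = 600,000,000 bits/s
time = 779,966,060,953.6 / 600,000,000 = 1,300 s

1,300 seconds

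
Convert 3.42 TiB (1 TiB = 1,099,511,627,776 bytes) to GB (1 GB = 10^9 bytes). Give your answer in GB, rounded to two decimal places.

3,760.33 GB

3.42 TiB = 3.42 × 2^40 bytes = 3,760,329,766,993.92 bytes
1 GB = 1,000,000,000 bytes
3,760,329,766,993.92 / 1,000,000,000 = 3,760.33 GB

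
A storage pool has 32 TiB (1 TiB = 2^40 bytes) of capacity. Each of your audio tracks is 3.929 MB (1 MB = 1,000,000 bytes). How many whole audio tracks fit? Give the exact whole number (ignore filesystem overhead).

Capacity: 32 TiB = 35,184,372,088,832 bytes
Per item: 3.929 MB = 3,929,000 bytes
⌊35,184,372,088,832 / 3,929,000⌋ = 8,955,045

8,955,045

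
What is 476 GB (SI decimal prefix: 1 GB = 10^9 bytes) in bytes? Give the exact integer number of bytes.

476 × 1,000,000,000 = 476,000,000,000 bytes  (1 GB = 10^9 bytes)

476,000,000,000 bytes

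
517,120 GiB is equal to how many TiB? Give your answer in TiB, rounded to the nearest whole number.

505 TiB

517,120 GiB = 517,120 × 2^30 bytes = 555,253,372,026,880 bytes
1 TiB = 2^40 bytes = 1,099,511,627,776 bytes
555,253,372,026,880 / 1,099,511,627,776 = 505 TiB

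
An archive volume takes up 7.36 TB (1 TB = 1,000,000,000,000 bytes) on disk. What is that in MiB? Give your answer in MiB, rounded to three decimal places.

7,019,042.969 MiB

7.36 TB × 1,000,000,000,000 bytes/TB = 7,360,000,000,000 bytes
1 MiB = 1,048,576 bytes
7,360,000,000,000 / 1,048,576 = 7,019,042.969 MiB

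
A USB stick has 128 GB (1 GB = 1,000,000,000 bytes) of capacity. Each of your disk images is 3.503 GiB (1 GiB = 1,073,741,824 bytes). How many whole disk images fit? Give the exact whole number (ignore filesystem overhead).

34

Capacity: 128 GB = 128,000,000,000 bytes
Per item: 3.503 GiB = 3,761,317,609.472 bytes
⌊128,000,000,000 / 3,761,317,609.472⌋ = 34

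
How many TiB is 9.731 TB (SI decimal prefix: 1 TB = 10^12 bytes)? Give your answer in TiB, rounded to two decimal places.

8.85 TiB

9.731 TB = 9.731 × 10^12 bytes = 9,731,000,000,000 bytes
1 TiB = 1,099,511,627,776 bytes
9,731,000,000,000 / 1,099,511,627,776 = 8.85 TiB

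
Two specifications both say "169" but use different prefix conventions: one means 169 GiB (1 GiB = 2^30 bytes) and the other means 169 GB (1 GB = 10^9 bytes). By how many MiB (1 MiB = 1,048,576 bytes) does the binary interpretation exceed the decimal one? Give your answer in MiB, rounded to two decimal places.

11,885.04 MiB

169 GiB = 169 × 1,073,741,824 = 181,462,368,256 bytes
169 GB = 169 × 1,000,000,000 = 169,000,000,000 bytes
difference = 12,462,368,256 bytes
12,462,368,256 / 1,048,576 = 11,885.04 MiB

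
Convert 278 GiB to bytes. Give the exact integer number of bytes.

298,500,227,072 bytes

278 × 1,073,741,824 = 298,500,227,072 bytes  (1 GiB = 2^30 bytes)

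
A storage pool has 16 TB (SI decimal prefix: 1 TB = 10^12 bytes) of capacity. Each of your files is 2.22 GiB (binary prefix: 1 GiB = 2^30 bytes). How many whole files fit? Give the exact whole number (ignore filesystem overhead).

6,712

Capacity: 16 TB = 16,000,000,000,000 bytes
Per item: 2.22 GiB = 2,383,706,849.28 bytes
⌊16,000,000,000,000 / 2,383,706,849.28⌋ = 6,712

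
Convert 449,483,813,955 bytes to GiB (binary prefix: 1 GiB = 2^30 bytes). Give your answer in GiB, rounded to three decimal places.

449,483,813,955 bytes given.
1 GiB = 1,073,741,824 bytes
449,483,813,955 / 1,073,741,824 = 418.614 GiB

418.614 GiB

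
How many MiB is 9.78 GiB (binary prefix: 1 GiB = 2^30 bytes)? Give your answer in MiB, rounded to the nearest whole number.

9.78 GiB = 9.78 × 2^30 bytes = 10,501,195,038.72 bytes
1 MiB = 1,048,576 bytes
10,501,195,038.72 / 1,048,576 = 10,015 MiB

10,015 MiB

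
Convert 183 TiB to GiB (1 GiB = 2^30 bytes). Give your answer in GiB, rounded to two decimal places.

187,392.00 GiB

183 TiB = 183 × 2^40 bytes = 201,210,627,883,008 bytes
1 GiB = 2^30 bytes = 1,073,741,824 bytes
201,210,627,883,008 / 1,073,741,824 = 187,392.00 GiB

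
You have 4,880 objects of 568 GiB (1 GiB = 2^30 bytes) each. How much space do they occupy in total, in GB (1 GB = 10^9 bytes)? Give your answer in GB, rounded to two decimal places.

2,976,240.54 GB

Total = 4,880 × 568 GiB = 2,771,840 GiB
= 2,771,840 × 1,073,741,824 bytes = 2,976,240,537,436,160 bytes
1 GB = 1,000,000,000 bytes
2,976,240,537,436,160 / 1,000,000,000 = 2,976,240.54 GB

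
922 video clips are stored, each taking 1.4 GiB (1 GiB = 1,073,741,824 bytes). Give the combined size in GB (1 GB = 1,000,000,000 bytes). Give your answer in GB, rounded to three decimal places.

1,385.986 GB

Total = 922 × 1.4 GiB = 1290.8 GiB
= 1290.8 × 1,073,741,824 bytes = 1,385,985,946,419.2 bytes
1 GB = 1,000,000,000 bytes
1,385,985,946,419.2 / 1,000,000,000 = 1,385.986 GB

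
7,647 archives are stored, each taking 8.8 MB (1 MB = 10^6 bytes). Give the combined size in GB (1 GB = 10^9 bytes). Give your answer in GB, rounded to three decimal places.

Total = 7,647 × 8.8 MB = 67293.6 MB
= 67293.6 × 1,000,000 bytes = 67,293,600,000 bytes
1 GB = 1,000,000,000 bytes
67,293,600,000 / 1,000,000,000 = 67.294 GB

67.294 GB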